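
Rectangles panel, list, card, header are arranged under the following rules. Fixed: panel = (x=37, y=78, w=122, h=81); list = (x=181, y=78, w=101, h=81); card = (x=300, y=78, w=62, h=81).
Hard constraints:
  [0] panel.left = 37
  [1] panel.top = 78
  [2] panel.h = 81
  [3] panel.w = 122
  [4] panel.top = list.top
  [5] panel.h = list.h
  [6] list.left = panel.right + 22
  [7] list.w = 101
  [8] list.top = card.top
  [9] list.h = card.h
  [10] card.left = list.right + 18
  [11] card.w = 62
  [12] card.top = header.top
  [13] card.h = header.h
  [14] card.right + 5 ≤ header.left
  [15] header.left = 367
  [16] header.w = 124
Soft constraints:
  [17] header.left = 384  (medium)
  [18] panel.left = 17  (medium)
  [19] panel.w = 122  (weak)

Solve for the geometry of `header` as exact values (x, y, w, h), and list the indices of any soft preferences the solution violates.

header = (x=367, y=78, w=124, h=81)
violated soft preferences: 17, 18

1. header.y = 78  [card.top = header.top]
2. header.h = 81  [card.h = header.h]
3. header.x = 367  [header.left = 367]
4. header.w = 124  [header.w = 124]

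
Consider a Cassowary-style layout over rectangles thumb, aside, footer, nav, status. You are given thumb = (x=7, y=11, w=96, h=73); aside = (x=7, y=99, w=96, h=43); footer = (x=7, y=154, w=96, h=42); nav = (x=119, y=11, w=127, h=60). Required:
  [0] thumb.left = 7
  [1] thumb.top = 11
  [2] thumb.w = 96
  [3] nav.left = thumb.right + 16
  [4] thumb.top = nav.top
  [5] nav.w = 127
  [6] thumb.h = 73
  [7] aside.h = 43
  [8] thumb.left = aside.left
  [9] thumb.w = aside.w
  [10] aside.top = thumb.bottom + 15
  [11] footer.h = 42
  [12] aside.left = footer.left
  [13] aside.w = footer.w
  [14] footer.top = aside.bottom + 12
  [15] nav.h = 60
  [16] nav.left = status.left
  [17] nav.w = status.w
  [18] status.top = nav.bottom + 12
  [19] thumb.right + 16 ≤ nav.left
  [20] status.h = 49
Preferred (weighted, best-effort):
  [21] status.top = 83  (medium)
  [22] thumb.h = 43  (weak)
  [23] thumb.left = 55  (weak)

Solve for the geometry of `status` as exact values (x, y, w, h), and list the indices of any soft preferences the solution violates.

status = (x=119, y=83, w=127, h=49)
violated soft preferences: 22, 23

1. status.x = 119  [nav.left = status.left]
2. status.w = 127  [nav.w = status.w]
3. status.y = 83  [status.top = nav.bottom + 12]
4. status.h = 49  [status.h = 49]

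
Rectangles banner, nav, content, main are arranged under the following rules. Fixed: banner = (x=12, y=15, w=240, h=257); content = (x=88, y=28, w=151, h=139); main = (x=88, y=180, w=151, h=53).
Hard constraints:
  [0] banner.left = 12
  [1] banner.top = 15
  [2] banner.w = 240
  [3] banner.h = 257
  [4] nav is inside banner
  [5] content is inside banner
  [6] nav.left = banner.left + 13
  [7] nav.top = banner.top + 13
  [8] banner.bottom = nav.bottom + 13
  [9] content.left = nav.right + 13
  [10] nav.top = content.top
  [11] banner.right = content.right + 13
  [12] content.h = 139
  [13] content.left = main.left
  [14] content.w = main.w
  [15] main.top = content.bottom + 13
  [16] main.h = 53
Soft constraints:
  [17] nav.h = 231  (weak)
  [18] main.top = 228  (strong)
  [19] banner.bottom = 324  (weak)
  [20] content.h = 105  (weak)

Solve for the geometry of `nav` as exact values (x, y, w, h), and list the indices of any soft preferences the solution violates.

1. nav.x = 25  [nav.left = banner.left + 13]
2. nav.y = 28  [nav.top = banner.top + 13]
3. nav.h = 231  [banner.bottom = nav.bottom + 13]
4. nav.w = 50  [content.left = nav.right + 13]

nav = (x=25, y=28, w=50, h=231)
violated soft preferences: 18, 19, 20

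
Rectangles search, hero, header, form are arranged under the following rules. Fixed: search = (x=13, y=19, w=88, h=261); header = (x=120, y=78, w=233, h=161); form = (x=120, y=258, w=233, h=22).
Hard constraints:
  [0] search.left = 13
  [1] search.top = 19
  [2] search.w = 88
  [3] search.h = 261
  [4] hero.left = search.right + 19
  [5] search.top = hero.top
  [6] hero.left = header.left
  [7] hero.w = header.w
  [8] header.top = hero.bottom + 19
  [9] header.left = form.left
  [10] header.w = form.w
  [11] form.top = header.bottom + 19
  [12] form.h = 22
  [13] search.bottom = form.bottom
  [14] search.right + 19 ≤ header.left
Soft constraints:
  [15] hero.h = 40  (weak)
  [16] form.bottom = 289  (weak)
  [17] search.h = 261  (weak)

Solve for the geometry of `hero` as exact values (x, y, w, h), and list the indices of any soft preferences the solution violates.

1. hero.x = 120  [hero.left = search.right + 19]
2. hero.y = 19  [search.top = hero.top]
3. hero.w = 233  [hero.w = header.w]
4. hero.h = 40  [header.top = hero.bottom + 19]

hero = (x=120, y=19, w=233, h=40)
violated soft preferences: 16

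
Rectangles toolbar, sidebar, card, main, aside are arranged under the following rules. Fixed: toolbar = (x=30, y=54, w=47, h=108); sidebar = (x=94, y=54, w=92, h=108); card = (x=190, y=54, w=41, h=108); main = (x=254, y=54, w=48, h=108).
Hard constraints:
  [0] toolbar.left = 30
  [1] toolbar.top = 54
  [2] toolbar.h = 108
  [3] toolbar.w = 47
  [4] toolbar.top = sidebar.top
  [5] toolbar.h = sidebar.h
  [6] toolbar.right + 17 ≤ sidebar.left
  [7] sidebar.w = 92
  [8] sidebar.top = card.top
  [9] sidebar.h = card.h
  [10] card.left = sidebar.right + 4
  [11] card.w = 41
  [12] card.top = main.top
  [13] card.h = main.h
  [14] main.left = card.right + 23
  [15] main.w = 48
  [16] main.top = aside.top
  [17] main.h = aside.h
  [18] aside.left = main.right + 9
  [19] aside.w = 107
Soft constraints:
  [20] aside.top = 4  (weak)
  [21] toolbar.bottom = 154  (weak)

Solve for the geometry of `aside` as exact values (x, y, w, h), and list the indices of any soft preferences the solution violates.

aside = (x=311, y=54, w=107, h=108)
violated soft preferences: 20, 21

1. aside.y = 54  [main.top = aside.top]
2. aside.h = 108  [main.h = aside.h]
3. aside.x = 311  [aside.left = main.right + 9]
4. aside.w = 107  [aside.w = 107]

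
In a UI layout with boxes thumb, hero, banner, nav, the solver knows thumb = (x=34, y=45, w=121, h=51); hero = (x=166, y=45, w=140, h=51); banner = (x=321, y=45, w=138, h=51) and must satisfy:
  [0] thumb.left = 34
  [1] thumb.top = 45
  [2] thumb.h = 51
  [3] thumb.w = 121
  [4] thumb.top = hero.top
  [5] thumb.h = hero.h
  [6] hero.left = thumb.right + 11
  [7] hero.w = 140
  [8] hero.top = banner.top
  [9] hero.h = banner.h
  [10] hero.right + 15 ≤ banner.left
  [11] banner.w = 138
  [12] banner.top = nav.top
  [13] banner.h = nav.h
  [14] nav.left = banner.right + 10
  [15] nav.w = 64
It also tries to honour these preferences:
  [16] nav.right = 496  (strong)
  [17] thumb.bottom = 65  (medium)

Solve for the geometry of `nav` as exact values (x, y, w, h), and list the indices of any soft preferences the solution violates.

nav = (x=469, y=45, w=64, h=51)
violated soft preferences: 16, 17

1. nav.y = 45  [banner.top = nav.top]
2. nav.h = 51  [banner.h = nav.h]
3. nav.x = 469  [nav.left = banner.right + 10]
4. nav.w = 64  [nav.w = 64]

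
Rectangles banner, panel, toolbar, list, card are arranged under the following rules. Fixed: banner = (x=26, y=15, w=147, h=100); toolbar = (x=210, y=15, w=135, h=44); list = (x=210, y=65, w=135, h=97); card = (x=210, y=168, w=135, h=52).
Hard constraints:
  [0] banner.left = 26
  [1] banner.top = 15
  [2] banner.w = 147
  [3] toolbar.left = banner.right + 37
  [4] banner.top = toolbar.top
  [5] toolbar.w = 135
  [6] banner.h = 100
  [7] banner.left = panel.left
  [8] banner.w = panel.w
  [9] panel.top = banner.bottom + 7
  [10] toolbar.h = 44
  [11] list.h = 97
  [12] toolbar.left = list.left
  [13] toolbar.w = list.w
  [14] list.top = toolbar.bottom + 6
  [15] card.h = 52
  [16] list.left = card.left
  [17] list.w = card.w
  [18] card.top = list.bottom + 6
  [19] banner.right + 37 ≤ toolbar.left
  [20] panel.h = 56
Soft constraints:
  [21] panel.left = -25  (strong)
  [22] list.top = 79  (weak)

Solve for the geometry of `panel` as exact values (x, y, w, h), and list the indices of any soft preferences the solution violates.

panel = (x=26, y=122, w=147, h=56)
violated soft preferences: 21, 22

1. panel.x = 26  [banner.left = panel.left]
2. panel.w = 147  [banner.w = panel.w]
3. panel.y = 122  [panel.top = banner.bottom + 7]
4. panel.h = 56  [panel.h = 56]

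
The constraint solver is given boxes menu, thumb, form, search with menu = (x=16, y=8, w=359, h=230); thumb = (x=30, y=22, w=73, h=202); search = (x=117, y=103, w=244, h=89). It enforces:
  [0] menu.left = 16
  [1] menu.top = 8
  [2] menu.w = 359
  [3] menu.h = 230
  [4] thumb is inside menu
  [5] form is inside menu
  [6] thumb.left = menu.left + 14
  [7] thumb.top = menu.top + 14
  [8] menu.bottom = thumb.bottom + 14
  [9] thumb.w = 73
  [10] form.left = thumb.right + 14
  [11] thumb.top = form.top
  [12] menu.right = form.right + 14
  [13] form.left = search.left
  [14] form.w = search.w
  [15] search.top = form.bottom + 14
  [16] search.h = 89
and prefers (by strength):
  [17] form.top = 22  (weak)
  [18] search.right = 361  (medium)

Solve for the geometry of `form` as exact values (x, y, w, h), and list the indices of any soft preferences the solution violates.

1. form.x = 117  [form.left = thumb.right + 14]
2. form.y = 22  [thumb.top = form.top]
3. form.w = 244  [menu.right = form.right + 14]
4. form.h = 67  [search.top = form.bottom + 14]

form = (x=117, y=22, w=244, h=67)
violated soft preferences: none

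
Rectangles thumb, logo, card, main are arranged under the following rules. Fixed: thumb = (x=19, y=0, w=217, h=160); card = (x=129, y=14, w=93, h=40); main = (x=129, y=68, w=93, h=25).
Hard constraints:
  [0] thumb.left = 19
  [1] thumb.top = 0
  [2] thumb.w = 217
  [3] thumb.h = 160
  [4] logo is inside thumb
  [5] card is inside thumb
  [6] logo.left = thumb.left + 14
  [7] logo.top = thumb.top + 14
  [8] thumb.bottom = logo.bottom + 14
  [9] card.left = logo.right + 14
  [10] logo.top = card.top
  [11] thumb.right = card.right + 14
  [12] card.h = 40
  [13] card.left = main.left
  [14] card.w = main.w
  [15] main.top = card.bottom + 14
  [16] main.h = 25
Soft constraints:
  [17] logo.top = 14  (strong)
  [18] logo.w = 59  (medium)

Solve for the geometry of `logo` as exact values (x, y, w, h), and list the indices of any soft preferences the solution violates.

1. logo.x = 33  [logo.left = thumb.left + 14]
2. logo.y = 14  [logo.top = thumb.top + 14]
3. logo.h = 132  [thumb.bottom = logo.bottom + 14]
4. logo.w = 82  [card.left = logo.right + 14]

logo = (x=33, y=14, w=82, h=132)
violated soft preferences: 18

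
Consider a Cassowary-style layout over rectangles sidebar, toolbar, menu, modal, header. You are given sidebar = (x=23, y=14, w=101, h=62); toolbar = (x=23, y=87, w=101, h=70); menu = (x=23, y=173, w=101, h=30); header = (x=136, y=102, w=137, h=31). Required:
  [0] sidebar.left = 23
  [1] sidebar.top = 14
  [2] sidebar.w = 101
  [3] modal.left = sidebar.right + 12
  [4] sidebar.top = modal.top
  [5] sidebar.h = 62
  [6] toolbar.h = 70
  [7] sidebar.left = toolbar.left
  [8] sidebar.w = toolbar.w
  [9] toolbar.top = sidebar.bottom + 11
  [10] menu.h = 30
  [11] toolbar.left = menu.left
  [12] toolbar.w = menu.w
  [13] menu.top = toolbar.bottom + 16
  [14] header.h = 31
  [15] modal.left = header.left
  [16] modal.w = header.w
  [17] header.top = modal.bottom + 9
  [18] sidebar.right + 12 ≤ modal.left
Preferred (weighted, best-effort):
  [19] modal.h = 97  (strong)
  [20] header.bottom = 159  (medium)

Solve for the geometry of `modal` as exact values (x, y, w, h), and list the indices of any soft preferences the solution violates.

modal = (x=136, y=14, w=137, h=79)
violated soft preferences: 19, 20

1. modal.x = 136  [modal.left = sidebar.right + 12]
2. modal.y = 14  [sidebar.top = modal.top]
3. modal.w = 137  [modal.w = header.w]
4. modal.h = 79  [header.top = modal.bottom + 9]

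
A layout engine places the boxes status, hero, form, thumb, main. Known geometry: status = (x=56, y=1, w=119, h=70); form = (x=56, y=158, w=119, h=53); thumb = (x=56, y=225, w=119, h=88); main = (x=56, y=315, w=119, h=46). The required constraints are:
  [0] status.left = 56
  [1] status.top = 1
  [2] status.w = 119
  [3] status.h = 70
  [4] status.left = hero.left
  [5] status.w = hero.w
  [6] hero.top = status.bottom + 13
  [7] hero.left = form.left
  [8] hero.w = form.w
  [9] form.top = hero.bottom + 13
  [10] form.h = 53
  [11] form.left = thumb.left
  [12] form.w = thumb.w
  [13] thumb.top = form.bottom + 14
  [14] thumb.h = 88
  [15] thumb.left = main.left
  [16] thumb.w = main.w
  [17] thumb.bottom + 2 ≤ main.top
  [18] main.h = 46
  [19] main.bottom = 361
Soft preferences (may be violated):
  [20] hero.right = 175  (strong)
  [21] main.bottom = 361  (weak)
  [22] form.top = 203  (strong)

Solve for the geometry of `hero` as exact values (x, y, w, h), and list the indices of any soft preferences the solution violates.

hero = (x=56, y=84, w=119, h=61)
violated soft preferences: 22

1. hero.x = 56  [status.left = hero.left]
2. hero.w = 119  [status.w = hero.w]
3. hero.y = 84  [hero.top = status.bottom + 13]
4. hero.h = 61  [form.top = hero.bottom + 13]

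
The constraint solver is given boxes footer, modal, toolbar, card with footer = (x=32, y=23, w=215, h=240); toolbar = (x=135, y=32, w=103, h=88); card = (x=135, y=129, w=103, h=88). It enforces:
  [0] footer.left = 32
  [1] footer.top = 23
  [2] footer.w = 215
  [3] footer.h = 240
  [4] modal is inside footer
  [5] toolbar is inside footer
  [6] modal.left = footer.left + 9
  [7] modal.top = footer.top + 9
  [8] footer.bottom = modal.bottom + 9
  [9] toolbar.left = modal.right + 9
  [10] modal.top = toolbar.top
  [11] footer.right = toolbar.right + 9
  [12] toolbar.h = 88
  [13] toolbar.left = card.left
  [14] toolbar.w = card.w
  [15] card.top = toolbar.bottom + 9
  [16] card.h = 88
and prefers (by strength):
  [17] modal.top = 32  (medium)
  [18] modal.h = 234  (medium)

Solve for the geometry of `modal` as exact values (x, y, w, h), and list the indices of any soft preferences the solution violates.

1. modal.x = 41  [modal.left = footer.left + 9]
2. modal.y = 32  [modal.top = footer.top + 9]
3. modal.h = 222  [footer.bottom = modal.bottom + 9]
4. modal.w = 85  [toolbar.left = modal.right + 9]

modal = (x=41, y=32, w=85, h=222)
violated soft preferences: 18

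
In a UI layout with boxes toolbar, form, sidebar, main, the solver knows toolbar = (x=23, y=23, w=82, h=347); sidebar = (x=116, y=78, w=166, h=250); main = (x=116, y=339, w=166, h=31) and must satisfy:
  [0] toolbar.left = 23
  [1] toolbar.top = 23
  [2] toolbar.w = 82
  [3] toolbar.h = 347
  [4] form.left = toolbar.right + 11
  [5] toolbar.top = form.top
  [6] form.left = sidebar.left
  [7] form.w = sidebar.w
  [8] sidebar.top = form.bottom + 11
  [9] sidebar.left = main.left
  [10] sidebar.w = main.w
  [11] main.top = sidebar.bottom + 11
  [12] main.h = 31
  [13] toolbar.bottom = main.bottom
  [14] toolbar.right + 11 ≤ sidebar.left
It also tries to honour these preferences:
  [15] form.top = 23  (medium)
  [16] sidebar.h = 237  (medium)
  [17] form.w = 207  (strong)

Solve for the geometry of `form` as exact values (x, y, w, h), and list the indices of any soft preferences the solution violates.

form = (x=116, y=23, w=166, h=44)
violated soft preferences: 16, 17

1. form.x = 116  [form.left = toolbar.right + 11]
2. form.y = 23  [toolbar.top = form.top]
3. form.w = 166  [form.w = sidebar.w]
4. form.h = 44  [sidebar.top = form.bottom + 11]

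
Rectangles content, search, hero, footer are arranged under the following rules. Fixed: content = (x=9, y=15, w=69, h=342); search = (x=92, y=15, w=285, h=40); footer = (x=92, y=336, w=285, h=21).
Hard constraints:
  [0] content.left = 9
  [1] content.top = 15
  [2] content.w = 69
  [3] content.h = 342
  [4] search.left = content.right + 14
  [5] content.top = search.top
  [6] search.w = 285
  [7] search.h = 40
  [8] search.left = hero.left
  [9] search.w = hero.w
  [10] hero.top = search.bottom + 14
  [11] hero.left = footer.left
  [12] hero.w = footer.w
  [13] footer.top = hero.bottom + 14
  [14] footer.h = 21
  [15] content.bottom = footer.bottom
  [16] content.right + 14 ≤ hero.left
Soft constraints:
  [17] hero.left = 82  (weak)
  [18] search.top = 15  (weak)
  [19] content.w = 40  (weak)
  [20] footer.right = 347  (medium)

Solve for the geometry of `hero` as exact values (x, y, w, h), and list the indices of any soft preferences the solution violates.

hero = (x=92, y=69, w=285, h=253)
violated soft preferences: 17, 19, 20

1. hero.x = 92  [search.left = hero.left]
2. hero.w = 285  [search.w = hero.w]
3. hero.y = 69  [hero.top = search.bottom + 14]
4. hero.h = 253  [footer.top = hero.bottom + 14]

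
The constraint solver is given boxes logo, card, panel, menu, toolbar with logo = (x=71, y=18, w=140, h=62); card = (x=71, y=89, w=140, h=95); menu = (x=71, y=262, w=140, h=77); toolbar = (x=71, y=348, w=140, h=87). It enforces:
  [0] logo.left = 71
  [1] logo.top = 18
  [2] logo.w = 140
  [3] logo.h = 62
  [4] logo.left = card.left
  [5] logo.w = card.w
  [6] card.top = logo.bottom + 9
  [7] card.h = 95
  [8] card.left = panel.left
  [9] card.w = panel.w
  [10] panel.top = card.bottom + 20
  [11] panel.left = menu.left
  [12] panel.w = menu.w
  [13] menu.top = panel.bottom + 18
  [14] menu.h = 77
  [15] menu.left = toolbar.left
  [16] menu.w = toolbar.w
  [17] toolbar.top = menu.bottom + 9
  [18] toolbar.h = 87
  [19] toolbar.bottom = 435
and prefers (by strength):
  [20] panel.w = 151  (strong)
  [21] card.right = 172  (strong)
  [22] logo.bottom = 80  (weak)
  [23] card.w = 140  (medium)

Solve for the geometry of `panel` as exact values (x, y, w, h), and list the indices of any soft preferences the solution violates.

1. panel.x = 71  [card.left = panel.left]
2. panel.w = 140  [card.w = panel.w]
3. panel.y = 204  [panel.top = card.bottom + 20]
4. panel.h = 40  [menu.top = panel.bottom + 18]

panel = (x=71, y=204, w=140, h=40)
violated soft preferences: 20, 21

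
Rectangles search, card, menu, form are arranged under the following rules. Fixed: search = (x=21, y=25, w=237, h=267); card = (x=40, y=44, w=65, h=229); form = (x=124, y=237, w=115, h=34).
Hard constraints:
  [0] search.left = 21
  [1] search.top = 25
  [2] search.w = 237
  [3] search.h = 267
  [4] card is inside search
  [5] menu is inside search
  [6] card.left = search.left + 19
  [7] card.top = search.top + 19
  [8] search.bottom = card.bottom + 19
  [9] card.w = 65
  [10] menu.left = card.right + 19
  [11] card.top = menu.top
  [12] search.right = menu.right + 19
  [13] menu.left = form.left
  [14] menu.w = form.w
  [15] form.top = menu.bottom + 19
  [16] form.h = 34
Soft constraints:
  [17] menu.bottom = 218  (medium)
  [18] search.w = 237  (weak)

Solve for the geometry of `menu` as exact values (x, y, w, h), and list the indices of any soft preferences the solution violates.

1. menu.x = 124  [menu.left = card.right + 19]
2. menu.y = 44  [card.top = menu.top]
3. menu.w = 115  [search.right = menu.right + 19]
4. menu.h = 174  [form.top = menu.bottom + 19]

menu = (x=124, y=44, w=115, h=174)
violated soft preferences: none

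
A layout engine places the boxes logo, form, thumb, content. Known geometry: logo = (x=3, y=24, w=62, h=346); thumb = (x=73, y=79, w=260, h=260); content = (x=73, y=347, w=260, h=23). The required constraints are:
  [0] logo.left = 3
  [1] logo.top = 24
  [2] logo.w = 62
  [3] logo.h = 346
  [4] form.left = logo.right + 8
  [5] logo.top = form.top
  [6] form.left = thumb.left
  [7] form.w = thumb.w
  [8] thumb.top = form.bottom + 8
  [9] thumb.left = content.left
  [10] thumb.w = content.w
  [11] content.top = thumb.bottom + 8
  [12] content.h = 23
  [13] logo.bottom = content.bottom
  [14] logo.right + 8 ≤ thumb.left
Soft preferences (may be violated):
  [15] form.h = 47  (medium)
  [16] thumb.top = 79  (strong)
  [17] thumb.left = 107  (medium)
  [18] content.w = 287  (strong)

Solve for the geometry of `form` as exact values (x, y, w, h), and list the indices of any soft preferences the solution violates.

1. form.x = 73  [form.left = logo.right + 8]
2. form.y = 24  [logo.top = form.top]
3. form.w = 260  [form.w = thumb.w]
4. form.h = 47  [thumb.top = form.bottom + 8]

form = (x=73, y=24, w=260, h=47)
violated soft preferences: 17, 18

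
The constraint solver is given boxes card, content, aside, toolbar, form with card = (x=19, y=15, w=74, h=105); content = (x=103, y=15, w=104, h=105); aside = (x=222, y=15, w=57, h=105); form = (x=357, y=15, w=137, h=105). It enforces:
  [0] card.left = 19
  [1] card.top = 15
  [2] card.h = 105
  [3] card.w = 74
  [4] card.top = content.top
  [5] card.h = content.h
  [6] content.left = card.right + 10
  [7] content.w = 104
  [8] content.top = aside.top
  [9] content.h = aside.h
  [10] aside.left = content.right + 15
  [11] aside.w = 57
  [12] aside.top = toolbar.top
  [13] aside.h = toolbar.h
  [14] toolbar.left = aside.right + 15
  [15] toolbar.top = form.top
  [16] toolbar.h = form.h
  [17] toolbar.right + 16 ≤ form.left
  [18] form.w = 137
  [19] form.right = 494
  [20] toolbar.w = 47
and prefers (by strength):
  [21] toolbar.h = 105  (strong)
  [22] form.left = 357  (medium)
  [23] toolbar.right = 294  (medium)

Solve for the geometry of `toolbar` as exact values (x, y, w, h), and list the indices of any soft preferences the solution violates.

toolbar = (x=294, y=15, w=47, h=105)
violated soft preferences: 23

1. toolbar.y = 15  [aside.top = toolbar.top]
2. toolbar.h = 105  [aside.h = toolbar.h]
3. toolbar.x = 294  [toolbar.left = aside.right + 15]
4. toolbar.w = 47  [toolbar.w = 47]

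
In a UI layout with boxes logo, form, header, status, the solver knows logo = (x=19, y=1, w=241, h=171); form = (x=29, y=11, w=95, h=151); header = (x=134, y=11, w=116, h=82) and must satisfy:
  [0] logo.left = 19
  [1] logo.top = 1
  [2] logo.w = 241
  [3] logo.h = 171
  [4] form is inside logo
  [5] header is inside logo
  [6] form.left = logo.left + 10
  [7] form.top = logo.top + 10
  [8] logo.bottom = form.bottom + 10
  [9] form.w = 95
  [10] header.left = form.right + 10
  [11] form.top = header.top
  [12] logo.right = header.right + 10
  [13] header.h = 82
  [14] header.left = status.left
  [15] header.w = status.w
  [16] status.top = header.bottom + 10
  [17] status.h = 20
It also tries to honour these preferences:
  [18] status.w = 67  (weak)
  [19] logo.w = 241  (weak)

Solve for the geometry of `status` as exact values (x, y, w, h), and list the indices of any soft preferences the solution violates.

status = (x=134, y=103, w=116, h=20)
violated soft preferences: 18

1. status.x = 134  [header.left = status.left]
2. status.w = 116  [header.w = status.w]
3. status.y = 103  [status.top = header.bottom + 10]
4. status.h = 20  [status.h = 20]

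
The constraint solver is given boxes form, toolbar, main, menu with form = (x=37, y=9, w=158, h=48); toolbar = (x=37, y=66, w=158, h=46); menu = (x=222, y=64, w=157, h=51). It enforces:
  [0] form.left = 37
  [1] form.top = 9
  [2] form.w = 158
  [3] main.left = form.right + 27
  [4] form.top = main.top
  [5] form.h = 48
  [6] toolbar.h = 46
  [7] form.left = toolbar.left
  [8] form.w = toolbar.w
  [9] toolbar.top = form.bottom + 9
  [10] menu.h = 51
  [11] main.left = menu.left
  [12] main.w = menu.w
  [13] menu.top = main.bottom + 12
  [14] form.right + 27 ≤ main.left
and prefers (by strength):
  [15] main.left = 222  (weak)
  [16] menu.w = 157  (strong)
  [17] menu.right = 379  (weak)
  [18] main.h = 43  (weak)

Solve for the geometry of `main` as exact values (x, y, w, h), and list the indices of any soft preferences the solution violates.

main = (x=222, y=9, w=157, h=43)
violated soft preferences: none

1. main.x = 222  [main.left = form.right + 27]
2. main.y = 9  [form.top = main.top]
3. main.w = 157  [main.w = menu.w]
4. main.h = 43  [menu.top = main.bottom + 12]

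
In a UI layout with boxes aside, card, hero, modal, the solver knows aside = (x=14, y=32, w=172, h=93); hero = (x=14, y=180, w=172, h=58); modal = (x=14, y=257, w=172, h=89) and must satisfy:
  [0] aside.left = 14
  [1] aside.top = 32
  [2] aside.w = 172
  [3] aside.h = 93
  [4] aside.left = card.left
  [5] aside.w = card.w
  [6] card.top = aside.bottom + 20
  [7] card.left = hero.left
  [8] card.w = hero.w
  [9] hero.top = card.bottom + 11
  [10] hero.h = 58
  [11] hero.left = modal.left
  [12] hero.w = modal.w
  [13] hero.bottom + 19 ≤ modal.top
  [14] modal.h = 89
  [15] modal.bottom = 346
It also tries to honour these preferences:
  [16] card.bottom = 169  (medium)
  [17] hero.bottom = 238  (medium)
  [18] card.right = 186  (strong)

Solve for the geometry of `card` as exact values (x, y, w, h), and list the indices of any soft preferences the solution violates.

card = (x=14, y=145, w=172, h=24)
violated soft preferences: none

1. card.x = 14  [aside.left = card.left]
2. card.w = 172  [aside.w = card.w]
3. card.y = 145  [card.top = aside.bottom + 20]
4. card.h = 24  [hero.top = card.bottom + 11]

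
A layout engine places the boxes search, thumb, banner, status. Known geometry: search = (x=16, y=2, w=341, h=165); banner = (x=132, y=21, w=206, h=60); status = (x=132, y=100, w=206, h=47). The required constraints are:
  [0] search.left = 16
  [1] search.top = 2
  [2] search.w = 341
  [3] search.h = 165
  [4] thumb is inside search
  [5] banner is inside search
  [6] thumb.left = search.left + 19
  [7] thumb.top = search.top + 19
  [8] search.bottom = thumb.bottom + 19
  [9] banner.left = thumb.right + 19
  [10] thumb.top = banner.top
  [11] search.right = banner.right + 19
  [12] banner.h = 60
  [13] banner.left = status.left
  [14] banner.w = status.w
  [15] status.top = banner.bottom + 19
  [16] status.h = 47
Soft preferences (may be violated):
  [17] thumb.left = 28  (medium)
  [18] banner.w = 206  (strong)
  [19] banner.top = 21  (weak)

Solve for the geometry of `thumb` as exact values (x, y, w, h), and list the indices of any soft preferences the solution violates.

1. thumb.x = 35  [thumb.left = search.left + 19]
2. thumb.y = 21  [thumb.top = search.top + 19]
3. thumb.h = 127  [search.bottom = thumb.bottom + 19]
4. thumb.w = 78  [banner.left = thumb.right + 19]

thumb = (x=35, y=21, w=78, h=127)
violated soft preferences: 17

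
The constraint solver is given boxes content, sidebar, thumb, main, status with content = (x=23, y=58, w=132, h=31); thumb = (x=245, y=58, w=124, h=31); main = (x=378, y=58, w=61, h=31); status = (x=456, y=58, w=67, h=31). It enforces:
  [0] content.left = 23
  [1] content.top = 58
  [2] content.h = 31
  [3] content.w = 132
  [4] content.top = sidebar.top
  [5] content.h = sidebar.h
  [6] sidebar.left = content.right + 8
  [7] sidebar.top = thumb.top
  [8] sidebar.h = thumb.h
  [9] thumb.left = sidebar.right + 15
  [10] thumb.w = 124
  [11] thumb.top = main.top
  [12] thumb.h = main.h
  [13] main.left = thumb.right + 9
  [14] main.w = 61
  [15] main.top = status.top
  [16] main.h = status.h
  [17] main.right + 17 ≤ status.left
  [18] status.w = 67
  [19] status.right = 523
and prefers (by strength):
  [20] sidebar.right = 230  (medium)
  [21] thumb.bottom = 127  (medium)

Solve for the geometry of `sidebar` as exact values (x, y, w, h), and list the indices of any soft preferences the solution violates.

1. sidebar.y = 58  [content.top = sidebar.top]
2. sidebar.h = 31  [content.h = sidebar.h]
3. sidebar.x = 163  [sidebar.left = content.right + 8]
4. sidebar.w = 67  [thumb.left = sidebar.right + 15]

sidebar = (x=163, y=58, w=67, h=31)
violated soft preferences: 21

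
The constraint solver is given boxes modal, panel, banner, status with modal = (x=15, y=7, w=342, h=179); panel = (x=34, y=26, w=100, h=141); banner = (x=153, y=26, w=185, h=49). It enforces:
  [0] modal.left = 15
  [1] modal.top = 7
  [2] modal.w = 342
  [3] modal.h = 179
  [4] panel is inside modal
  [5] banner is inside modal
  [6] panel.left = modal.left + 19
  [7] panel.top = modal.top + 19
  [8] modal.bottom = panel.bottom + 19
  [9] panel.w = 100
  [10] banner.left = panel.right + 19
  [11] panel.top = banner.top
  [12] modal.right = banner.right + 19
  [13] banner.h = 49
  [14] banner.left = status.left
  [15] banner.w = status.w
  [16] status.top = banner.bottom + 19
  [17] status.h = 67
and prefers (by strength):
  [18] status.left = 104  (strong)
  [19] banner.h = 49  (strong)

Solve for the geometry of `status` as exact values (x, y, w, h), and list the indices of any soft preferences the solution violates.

status = (x=153, y=94, w=185, h=67)
violated soft preferences: 18

1. status.x = 153  [banner.left = status.left]
2. status.w = 185  [banner.w = status.w]
3. status.y = 94  [status.top = banner.bottom + 19]
4. status.h = 67  [status.h = 67]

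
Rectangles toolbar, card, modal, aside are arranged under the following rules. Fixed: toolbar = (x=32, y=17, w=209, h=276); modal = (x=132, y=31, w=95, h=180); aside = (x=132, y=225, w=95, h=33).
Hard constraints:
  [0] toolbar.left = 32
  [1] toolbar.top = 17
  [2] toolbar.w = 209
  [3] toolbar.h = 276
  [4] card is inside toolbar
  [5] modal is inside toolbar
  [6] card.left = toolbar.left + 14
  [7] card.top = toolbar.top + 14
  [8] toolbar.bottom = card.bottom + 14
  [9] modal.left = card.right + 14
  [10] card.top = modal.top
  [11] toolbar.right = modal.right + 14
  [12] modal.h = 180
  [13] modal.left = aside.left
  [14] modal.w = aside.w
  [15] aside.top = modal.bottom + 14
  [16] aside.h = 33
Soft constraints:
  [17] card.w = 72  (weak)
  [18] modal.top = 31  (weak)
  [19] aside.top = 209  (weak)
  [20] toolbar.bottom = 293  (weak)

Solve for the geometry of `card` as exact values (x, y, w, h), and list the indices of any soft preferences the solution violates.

card = (x=46, y=31, w=72, h=248)
violated soft preferences: 19

1. card.x = 46  [card.left = toolbar.left + 14]
2. card.y = 31  [card.top = toolbar.top + 14]
3. card.h = 248  [toolbar.bottom = card.bottom + 14]
4. card.w = 72  [modal.left = card.right + 14]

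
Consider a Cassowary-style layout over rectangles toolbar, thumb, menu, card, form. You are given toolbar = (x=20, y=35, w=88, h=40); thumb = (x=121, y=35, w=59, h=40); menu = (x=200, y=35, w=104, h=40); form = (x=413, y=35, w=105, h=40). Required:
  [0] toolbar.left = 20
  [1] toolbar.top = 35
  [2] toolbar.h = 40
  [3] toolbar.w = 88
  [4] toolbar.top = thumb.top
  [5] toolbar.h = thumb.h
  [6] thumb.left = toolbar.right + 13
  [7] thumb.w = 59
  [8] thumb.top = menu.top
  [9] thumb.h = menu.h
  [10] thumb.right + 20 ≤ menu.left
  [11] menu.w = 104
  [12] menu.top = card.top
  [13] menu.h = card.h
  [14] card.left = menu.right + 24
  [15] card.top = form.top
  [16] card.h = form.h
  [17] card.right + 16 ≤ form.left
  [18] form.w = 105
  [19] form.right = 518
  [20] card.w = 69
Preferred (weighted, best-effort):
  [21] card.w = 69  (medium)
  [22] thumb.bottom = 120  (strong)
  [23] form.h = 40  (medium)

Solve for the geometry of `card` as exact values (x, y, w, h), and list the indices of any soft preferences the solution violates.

card = (x=328, y=35, w=69, h=40)
violated soft preferences: 22

1. card.y = 35  [menu.top = card.top]
2. card.h = 40  [menu.h = card.h]
3. card.x = 328  [card.left = menu.right + 24]
4. card.w = 69  [card.w = 69]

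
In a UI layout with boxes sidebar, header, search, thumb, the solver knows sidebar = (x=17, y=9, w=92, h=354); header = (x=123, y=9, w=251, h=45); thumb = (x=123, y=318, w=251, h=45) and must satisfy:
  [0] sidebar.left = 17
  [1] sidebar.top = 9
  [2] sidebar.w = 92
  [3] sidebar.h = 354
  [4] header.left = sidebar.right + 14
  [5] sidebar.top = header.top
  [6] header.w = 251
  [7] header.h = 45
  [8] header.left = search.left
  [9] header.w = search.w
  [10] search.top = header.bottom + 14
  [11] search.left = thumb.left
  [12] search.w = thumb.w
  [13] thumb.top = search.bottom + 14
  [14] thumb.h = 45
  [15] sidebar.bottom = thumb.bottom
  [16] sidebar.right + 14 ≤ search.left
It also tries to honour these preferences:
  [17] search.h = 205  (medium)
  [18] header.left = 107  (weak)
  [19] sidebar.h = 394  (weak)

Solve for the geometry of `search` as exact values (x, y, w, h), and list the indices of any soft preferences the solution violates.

search = (x=123, y=68, w=251, h=236)
violated soft preferences: 17, 18, 19

1. search.x = 123  [header.left = search.left]
2. search.w = 251  [header.w = search.w]
3. search.y = 68  [search.top = header.bottom + 14]
4. search.h = 236  [thumb.top = search.bottom + 14]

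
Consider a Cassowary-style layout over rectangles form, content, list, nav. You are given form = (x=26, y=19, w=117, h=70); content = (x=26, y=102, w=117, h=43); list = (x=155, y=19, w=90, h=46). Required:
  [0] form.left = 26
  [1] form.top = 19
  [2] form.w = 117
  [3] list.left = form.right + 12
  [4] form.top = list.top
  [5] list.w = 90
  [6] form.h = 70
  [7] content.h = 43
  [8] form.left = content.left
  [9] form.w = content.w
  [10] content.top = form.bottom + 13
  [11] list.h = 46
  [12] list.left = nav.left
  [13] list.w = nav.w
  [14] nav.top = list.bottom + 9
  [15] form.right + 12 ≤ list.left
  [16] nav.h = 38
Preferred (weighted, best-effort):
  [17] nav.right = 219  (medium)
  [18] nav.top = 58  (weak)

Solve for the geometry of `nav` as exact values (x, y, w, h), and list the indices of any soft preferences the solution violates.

1. nav.x = 155  [list.left = nav.left]
2. nav.w = 90  [list.w = nav.w]
3. nav.y = 74  [nav.top = list.bottom + 9]
4. nav.h = 38  [nav.h = 38]

nav = (x=155, y=74, w=90, h=38)
violated soft preferences: 17, 18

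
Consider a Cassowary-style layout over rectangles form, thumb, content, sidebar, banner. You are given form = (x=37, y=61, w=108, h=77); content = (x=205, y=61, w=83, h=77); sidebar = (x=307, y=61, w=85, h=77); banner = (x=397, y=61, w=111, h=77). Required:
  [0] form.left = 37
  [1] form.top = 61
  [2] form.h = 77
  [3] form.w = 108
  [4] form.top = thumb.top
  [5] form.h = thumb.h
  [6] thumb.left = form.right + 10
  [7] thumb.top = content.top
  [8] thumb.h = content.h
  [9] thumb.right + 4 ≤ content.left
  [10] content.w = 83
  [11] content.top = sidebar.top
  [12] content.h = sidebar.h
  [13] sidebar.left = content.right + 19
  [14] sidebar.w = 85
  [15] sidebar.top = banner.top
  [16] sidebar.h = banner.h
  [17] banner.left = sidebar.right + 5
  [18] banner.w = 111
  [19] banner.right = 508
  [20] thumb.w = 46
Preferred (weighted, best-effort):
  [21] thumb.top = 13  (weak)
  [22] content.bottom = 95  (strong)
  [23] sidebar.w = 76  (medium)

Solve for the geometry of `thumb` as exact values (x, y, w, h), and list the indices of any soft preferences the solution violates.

thumb = (x=155, y=61, w=46, h=77)
violated soft preferences: 21, 22, 23

1. thumb.y = 61  [form.top = thumb.top]
2. thumb.h = 77  [form.h = thumb.h]
3. thumb.x = 155  [thumb.left = form.right + 10]
4. thumb.w = 46  [thumb.w = 46]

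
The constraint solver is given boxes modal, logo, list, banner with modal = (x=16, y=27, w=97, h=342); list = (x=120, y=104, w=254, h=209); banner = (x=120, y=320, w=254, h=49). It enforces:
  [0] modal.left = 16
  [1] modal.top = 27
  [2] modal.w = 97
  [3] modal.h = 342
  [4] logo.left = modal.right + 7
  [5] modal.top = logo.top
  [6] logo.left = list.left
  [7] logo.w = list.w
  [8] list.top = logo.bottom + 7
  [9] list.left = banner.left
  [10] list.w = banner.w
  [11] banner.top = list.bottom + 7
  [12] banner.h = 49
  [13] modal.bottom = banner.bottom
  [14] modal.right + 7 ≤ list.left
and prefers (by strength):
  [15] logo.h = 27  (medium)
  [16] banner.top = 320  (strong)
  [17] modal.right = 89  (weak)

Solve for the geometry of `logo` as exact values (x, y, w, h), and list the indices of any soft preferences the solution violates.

1. logo.x = 120  [logo.left = modal.right + 7]
2. logo.y = 27  [modal.top = logo.top]
3. logo.w = 254  [logo.w = list.w]
4. logo.h = 70  [list.top = logo.bottom + 7]

logo = (x=120, y=27, w=254, h=70)
violated soft preferences: 15, 17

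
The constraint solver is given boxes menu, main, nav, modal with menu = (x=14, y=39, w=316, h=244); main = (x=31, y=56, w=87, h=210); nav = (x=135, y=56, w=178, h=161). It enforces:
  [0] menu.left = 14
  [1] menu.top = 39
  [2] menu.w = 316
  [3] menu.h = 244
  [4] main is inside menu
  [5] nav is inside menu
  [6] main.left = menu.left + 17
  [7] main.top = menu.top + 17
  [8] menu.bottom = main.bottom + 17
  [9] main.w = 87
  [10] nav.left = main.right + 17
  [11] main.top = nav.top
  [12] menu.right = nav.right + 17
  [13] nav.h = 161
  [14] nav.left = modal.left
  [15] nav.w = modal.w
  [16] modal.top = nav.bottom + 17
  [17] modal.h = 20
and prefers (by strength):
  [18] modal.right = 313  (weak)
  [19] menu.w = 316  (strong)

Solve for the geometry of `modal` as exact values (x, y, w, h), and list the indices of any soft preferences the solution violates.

modal = (x=135, y=234, w=178, h=20)
violated soft preferences: none

1. modal.x = 135  [nav.left = modal.left]
2. modal.w = 178  [nav.w = modal.w]
3. modal.y = 234  [modal.top = nav.bottom + 17]
4. modal.h = 20  [modal.h = 20]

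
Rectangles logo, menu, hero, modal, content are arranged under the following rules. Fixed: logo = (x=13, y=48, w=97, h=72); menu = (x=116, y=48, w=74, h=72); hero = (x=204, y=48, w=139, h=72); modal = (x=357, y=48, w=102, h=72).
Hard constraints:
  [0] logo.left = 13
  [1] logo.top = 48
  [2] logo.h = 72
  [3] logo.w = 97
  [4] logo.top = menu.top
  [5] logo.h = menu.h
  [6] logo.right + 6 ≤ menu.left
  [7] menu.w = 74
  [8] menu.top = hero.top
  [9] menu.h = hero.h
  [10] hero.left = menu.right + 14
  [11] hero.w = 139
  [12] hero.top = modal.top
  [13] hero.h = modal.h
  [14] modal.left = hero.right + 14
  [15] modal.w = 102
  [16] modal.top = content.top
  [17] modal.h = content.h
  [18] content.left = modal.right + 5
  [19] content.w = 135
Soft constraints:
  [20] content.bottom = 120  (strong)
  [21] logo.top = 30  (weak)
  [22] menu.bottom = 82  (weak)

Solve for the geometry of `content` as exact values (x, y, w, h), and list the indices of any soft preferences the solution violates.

1. content.y = 48  [modal.top = content.top]
2. content.h = 72  [modal.h = content.h]
3. content.x = 464  [content.left = modal.right + 5]
4. content.w = 135  [content.w = 135]

content = (x=464, y=48, w=135, h=72)
violated soft preferences: 21, 22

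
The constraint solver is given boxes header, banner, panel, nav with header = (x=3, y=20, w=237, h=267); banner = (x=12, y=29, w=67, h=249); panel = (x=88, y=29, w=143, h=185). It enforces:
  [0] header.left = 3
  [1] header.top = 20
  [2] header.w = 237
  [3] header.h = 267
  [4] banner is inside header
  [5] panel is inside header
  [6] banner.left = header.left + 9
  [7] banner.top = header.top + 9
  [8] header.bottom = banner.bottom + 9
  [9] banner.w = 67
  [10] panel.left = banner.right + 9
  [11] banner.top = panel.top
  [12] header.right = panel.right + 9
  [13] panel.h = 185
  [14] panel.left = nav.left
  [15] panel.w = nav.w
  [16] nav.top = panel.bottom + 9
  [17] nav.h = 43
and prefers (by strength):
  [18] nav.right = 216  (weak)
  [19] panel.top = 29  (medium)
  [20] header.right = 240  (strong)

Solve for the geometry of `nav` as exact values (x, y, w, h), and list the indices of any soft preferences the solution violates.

nav = (x=88, y=223, w=143, h=43)
violated soft preferences: 18

1. nav.x = 88  [panel.left = nav.left]
2. nav.w = 143  [panel.w = nav.w]
3. nav.y = 223  [nav.top = panel.bottom + 9]
4. nav.h = 43  [nav.h = 43]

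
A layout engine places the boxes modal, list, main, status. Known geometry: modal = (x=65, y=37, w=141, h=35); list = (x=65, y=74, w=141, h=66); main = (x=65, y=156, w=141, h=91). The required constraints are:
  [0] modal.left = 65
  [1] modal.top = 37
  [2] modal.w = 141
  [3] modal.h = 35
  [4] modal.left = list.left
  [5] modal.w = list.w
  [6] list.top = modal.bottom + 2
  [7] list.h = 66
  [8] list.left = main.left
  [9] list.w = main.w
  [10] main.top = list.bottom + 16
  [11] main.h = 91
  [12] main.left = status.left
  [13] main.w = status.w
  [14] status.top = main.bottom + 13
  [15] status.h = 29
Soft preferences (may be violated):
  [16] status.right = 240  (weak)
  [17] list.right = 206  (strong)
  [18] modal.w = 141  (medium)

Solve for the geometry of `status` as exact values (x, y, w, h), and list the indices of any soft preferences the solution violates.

1. status.x = 65  [main.left = status.left]
2. status.w = 141  [main.w = status.w]
3. status.y = 260  [status.top = main.bottom + 13]
4. status.h = 29  [status.h = 29]

status = (x=65, y=260, w=141, h=29)
violated soft preferences: 16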